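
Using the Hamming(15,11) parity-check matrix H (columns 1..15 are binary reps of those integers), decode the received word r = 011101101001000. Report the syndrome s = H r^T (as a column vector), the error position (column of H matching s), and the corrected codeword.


s = (0, 0, 0, 1)^T, error position = 1, corrected codeword c = 111101101001000

Compute s = H r^T mod 2 one row at a time:
  s_1 = 0 + 1 + 0 + 0 + 1 + 0 + 0 + 0 = 2 ≡ 0 (mod 2).
  s_2 = 1 + 0 + 1 + 1 + 1 + 0 + 0 + 0 = 4 ≡ 0 (mod 2).
  s_3 = 1 + 1 + 1 + 1 + 0 + 0 + 0 + 0 = 4 ≡ 0 (mod 2).
  s_4 = 0 + 1 + 0 + 1 + 1 + 0 + 0 + 0 = 3 ≡ 1 (mod 2).
s = (0, 0, 0, 1)^T — this equals column 1 of H (binary 0001), so error is at position 1.
Correct: flip bit 1 of r = 011101101001000 to get c = 111101101001000.


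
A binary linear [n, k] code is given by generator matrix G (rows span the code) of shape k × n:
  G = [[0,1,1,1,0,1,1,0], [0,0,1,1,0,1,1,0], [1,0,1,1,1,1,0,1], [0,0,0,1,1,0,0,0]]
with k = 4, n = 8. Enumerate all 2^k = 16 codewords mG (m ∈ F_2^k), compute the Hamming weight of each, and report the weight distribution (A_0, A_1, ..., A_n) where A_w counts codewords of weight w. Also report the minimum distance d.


Weight distribution: A_0 = 1, A_1 = 1, A_2 = 1, A_3 = 1, A_4 = 5, A_5 = 5, A_6 = 1, A_7 = 1. Minimum distance d = 1.

Enumerate all 2^4 = 16 messages m ∈ F_2^4.
For each, compute codeword c = mG in F_2^8, then tally its weight.
  m = 0000 → c = 00000000, weight = 0.
  m = 1000 → c = 01110110, weight = 5.
  m = 0100 → c = 00110110, weight = 4.
  m = 1100 → c = 01000000, weight = 1.
  m = 0010 → c = 10111101, weight = 6.
  m = 1010 → c = 11001011, weight = 5.
  m = 0110 → c = 10001011, weight = 4.
  m = 1110 → c = 11111101, weight = 7.
  m = 0001 → c = 00011000, weight = 2.
  m = 1001 → c = 01101110, weight = 5.
  m = 0101 → c = 00101110, weight = 4.
  m = 1101 → c = 01011000, weight = 3.
  m = 0011 → c = 10100101, weight = 4.
  m = 1011 → c = 11010011, weight = 5.
  m = 0111 → c = 10010011, weight = 4.
  m = 1111 → c = 11100101, weight = 5.
Tally weights:
  weight 0: 1 codewords.
  weight 1: 1 codewords.
  weight 2: 1 codewords.
  weight 3: 1 codewords.
  weight 4: 5 codewords.
  weight 5: 5 codewords.
  weight 6: 1 codewords.
  weight 7: 1 codewords.
Minimum distance d = smallest w > 0 with A_w > 0 = 1.
Sanity: Σ A_w = 16 = 2^4 = 16 ✓.


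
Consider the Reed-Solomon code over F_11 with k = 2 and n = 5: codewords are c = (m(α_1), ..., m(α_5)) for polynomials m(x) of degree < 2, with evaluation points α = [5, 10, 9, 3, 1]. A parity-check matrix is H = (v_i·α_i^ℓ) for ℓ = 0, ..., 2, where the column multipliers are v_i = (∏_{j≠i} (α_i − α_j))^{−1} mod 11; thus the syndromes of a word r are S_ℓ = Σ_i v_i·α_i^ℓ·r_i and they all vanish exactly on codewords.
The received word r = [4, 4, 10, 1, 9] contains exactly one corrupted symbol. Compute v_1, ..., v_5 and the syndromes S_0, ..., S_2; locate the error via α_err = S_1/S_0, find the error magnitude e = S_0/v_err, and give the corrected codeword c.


S = (6, 5, 6), error at position 2, error magnitude e = 9, c = [4, 6, 10, 1, 9].

Step 1: column multipliers v_i = (∏_{j≠i}(α_i − α_j))^{−1} mod 11.
  i = 1 (α = 5): (5−10)(5−9)(5−3)(5−1) = (−5)·(−4)·2·4 = 160 ≡ 6, so v_1 = 6^{−1} = 2 (mod 11).
  i = 2 (α = 10): (10−5)(10−9)(10−3)(10−1) = 5·1·7·9 = 315 ≡ 7, so v_2 = 7^{−1} = 8 (mod 11).
  i = 3 (α = 9): (9−5)(9−10)(9−3)(9−1) = 4·(−1)·6·8 = −192 ≡ 6, so v_3 = 6^{−1} = 2 (mod 11).
  i = 4 (α = 3): (3−5)(3−10)(3−9)(3−1) = (−2)·(−7)·(−6)·2 = −168 ≡ 8, so v_4 = 8^{−1} = 7 (mod 11).
  i = 5 (α = 1): (1−5)(1−10)(1−9)(1−3) = (−4)·(−9)·(−8)·(−2) = 576 ≡ 4, so v_5 = 4^{−1} = 3 (mod 11).
  v = [2, 8, 2, 7, 3].
Step 2: syndromes of r = [4, 4, 10, 1, 9] (all sums mod 11).
  S_0 = Σ v_i r_i = 2·4 + 8·4 + 2·10 + 7·1 + 3·9 = 94 ≡ 6.
  S_1 = Σ v_i α_i r_i = 2·5·4 + 8·10·4 + 2·9·10 + 7·3·1 + 3·1·9 = 588 ≡ 5.
  α_i^2 mod 11 = [3, 1, 4, 9, 1].
  S_2 = Σ v_i α_i^2 r_i = 2·3·4 + 8·1·4 + 2·4·10 + 7·9·1 + 3·1·9 = 226 ≡ 6.
  S = (6, 5, 6) ≠ 0, so r is not a codeword (an error is present).
Step 3: locate the error. For a single error e at position i, S_ℓ = v_i·e·α_i^ℓ, so α_err = S_1/S_0.
  S_0^{−1} = 6^{−1} = 2 (mod 11), so α_err = 5·2 = 10 ≡ 10 = α_2. Error position i = 2.
  Consistency check: S_2/S_1 = 6·9 = 54 ≡ 10 = α_err ✓ (single-error assumption holds).
Step 4: error magnitude e = S_0/v_2 = S_0·∏_{j≠2}(α_2 − α_j) = 6·7 = 42 ≡ 9 (mod 11).
Step 5: correct position 2: c_2 = r_2 − e = 4 − 9 ≡ 6 (mod 11). Hence c = [4, 6, 10, 1, 9].
  Check: interpolating c through the α_i gives m(x) = 2 + 7·x (degree < 2) with m(α_i) = c_i for every i, so c is indeed a codeword.


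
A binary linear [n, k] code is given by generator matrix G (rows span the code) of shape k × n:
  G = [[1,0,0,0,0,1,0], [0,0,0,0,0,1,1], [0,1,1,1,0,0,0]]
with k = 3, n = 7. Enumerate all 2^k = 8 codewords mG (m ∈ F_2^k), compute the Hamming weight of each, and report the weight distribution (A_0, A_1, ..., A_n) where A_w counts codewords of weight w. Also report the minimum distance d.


Weight distribution: A_0 = 1, A_2 = 3, A_3 = 1, A_5 = 3. Minimum distance d = 2.

Enumerate all 2^3 = 8 messages m ∈ F_2^3.
For each, compute codeword c = mG in F_2^7, then tally its weight.
  m = 000 → c = 0000000, weight = 0.
  m = 100 → c = 1000010, weight = 2.
  m = 010 → c = 0000011, weight = 2.
  m = 110 → c = 1000001, weight = 2.
  m = 001 → c = 0111000, weight = 3.
  m = 101 → c = 1111010, weight = 5.
  m = 011 → c = 0111011, weight = 5.
  m = 111 → c = 1111001, weight = 5.
Tally weights:
  weight 0: 1 codewords.
  weight 2: 3 codewords.
  weight 3: 1 codewords.
  weight 5: 3 codewords.
Minimum distance d = smallest w > 0 with A_w > 0 = 2.
Sanity: Σ A_w = 8 = 2^3 = 8 ✓.


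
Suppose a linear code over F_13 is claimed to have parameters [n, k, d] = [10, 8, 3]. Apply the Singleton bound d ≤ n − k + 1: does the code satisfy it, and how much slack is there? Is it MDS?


Singleton RHS = n − k + 1 = 3, slack = 0, bound satisfied, MDS.

Singleton bound: d ≤ n − k + 1.
Here n = 10, k = 8, so n − k + 1 = 3.
Given d = 3, check d ≤ 3: YES.
Slack = (n − k + 1) − d = 0.
The code is MDS (slack = 0).
Description: the claimed parameters are [10, 8, 3]_13; such a code would be MDS (meets Singleton bound).


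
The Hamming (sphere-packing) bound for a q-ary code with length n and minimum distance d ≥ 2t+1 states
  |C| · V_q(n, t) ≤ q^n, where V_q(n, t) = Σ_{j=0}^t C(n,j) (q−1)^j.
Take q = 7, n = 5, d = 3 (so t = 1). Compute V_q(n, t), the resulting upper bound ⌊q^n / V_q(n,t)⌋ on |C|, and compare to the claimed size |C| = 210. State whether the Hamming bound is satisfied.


V_q(n, t) = 31, q^n = 16807, Hamming bound = 542, |C| = 210 ≤ bound (satisfied).

Step 1: Compute V_q(n, t) = Σ_{j=0}^1 C(n, j) (q−1)^j.
  j = 0: C(5,0)·(6)^0 = 1·1 = 1.
  j = 1: C(5,1)·(6)^1 = 5·6 = 30.
  V_q(n, t) = 1 + 30 = 31.
Step 2: q^n = 7^5 = 16807.
Step 3: Hamming bound ⌊q^n / V_q(n,t)⌋ = ⌊16807/31⌋ = 542.
Step 4: Compare |C| = 210 to 542: satisfied.
The claimed |C| lies below the Hamming bound.


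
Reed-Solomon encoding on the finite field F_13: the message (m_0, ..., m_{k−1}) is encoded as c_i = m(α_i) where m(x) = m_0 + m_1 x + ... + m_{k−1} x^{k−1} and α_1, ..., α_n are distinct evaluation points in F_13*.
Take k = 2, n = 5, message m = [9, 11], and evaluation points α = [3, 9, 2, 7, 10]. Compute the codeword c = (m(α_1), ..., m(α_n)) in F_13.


c = [3, 4, 5, 8, 2]

Message polynomial: m(x) = 9 + 11·x (mod 13).
For each evaluation point α_i, compute m(α_i) mod 13:
  α_1 = 3: Horner steps 11 → 3, so m(3) = 3.
  α_2 = 9: Horner steps 11 → 4, so m(9) = 4.
  α_3 = 2: Horner steps 11 → 5, so m(2) = 5.
  α_4 = 7: Horner steps 11 → 8, so m(7) = 8.
  α_5 = 10: Horner steps 11 → 2, so m(10) = 2.
Codeword c = [3, 4, 5, 8, 2] ∈ F_13^5.


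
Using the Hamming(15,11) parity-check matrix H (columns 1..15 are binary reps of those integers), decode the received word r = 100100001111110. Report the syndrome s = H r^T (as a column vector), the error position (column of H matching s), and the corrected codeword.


s = (0, 0, 1, 0)^T, error position = 2, corrected codeword c = 110100001111110

Compute s = H r^T mod 2 one row at a time:
  s_1 = 0 + 1 + 1 + 1 + 1 + 1 + 1 + 0 = 6 ≡ 0 (mod 2).
  s_2 = 1 + 0 + 0 + 0 + 1 + 1 + 1 + 0 = 4 ≡ 0 (mod 2).
  s_3 = 0 + 0 + 0 + 0 + 1 + 1 + 1 + 0 = 3 ≡ 1 (mod 2).
  s_4 = 1 + 0 + 0 + 0 + 1 + 1 + 1 + 0 = 4 ≡ 0 (mod 2).
s = (0, 0, 1, 0)^T — this equals column 2 of H (binary 0010), so error is at position 2.
Correct: flip bit 2 of r = 100100001111110 to get c = 110100001111110.


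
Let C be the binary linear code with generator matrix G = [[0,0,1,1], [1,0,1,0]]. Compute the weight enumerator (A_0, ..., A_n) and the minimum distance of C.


Weight distribution: A_0 = 1, A_2 = 3. Minimum distance d = 2.

Enumerate all 2^2 = 4 messages m ∈ F_2^2.
For each, compute codeword c = mG in F_2^4, then tally its weight.
  m = 00 → c = 0000, weight = 0.
  m = 10 → c = 0011, weight = 2.
  m = 01 → c = 1010, weight = 2.
  m = 11 → c = 1001, weight = 2.
Tally weights:
  weight 0: 1 codewords.
  weight 2: 3 codewords.
Minimum distance d = smallest w > 0 with A_w > 0 = 2.
Sanity: Σ A_w = 4 = 2^2 = 4 ✓.


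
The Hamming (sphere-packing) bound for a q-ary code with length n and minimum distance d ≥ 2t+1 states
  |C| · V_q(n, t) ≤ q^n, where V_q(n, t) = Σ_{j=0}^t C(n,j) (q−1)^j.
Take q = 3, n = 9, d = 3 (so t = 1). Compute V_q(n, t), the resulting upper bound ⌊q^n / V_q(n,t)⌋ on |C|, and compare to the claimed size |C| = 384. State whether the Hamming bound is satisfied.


V_q(n, t) = 19, q^n = 19683, Hamming bound = 1035, |C| = 384 ≤ bound (satisfied).

Step 1: Compute V_q(n, t) = Σ_{j=0}^1 C(n, j) (q−1)^j.
  j = 0: C(9,0)·(2)^0 = 1·1 = 1.
  j = 1: C(9,1)·(2)^1 = 9·2 = 18.
  V_q(n, t) = 1 + 18 = 19.
Step 2: q^n = 3^9 = 19683.
Step 3: Hamming bound ⌊q^n / V_q(n,t)⌋ = ⌊19683/19⌋ = 1035.
Step 4: Compare |C| = 384 to 1035: satisfied.
The claimed |C| lies below the Hamming bound.


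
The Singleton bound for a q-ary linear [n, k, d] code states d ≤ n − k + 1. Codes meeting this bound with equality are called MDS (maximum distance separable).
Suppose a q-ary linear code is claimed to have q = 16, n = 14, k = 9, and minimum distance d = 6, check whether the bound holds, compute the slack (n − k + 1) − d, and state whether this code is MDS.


Singleton RHS = n − k + 1 = 6, slack = 0, bound satisfied, MDS.

Singleton bound: d ≤ n − k + 1.
Here n = 14, k = 9, so n − k + 1 = 6.
Given d = 6, check d ≤ 6: YES.
Slack = (n − k + 1) − d = 0.
The code is MDS (slack = 0).
Description: the claimed parameters are [14, 9, 6]_16; such a code would be MDS (meets Singleton bound).


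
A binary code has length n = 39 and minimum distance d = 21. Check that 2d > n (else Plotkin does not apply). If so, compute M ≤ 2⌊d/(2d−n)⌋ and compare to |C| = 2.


Plotkin bound M ≤ 14; given |C| = 2 ≤ bound (satisfied).

Check applicability: 2d = 42, n = 39.
2d − n = 3 > 0, so Plotkin applies.
Compute d/(2d−n) = 21/3 ≈ 7.0000.
⌊d/(2d−n)⌋ = 7.
Plotkin bound: M ≤ 2·7 = 14.
Given |C| = 2, check: satisfied.
This |C| is below the Plotkin bound.


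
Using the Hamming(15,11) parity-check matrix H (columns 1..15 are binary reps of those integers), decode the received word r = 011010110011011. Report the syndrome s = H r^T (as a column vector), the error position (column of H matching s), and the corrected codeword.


s = (1, 1, 0, 1)^T, error position = 13, corrected codeword c = 011010110011111

Compute s = H r^T mod 2 one row at a time:
  s_1 = 1 + 0 + 0 + 1 + 1 + 0 + 1 + 1 = 5 ≡ 1 (mod 2).
  s_2 = 0 + 1 + 0 + 1 + 1 + 0 + 1 + 1 = 5 ≡ 1 (mod 2).
  s_3 = 1 + 1 + 0 + 1 + 0 + 1 + 1 + 1 = 6 ≡ 0 (mod 2).
  s_4 = 0 + 1 + 1 + 1 + 0 + 1 + 0 + 1 = 5 ≡ 1 (mod 2).
s = (1, 1, 0, 1)^T — this equals column 13 of H (binary 1101), so error is at position 13.
Correct: flip bit 13 of r = 011010110011011 to get c = 011010110011111.


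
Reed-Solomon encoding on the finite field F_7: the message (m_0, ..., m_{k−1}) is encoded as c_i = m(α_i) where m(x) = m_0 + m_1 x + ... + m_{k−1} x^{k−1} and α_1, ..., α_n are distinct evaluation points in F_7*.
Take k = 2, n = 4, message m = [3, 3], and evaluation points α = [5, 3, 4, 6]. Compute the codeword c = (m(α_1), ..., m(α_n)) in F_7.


c = [4, 5, 1, 0]

Message polynomial: m(x) = 3 + 3·x (mod 7).
For each evaluation point α_i, compute m(α_i) mod 7:
  α_1 = 5: Horner steps 3 → 4, so m(5) = 4.
  α_2 = 3: Horner steps 3 → 5, so m(3) = 5.
  α_3 = 4: Horner steps 3 → 1, so m(4) = 1.
  α_4 = 6: Horner steps 3 → 0, so m(6) = 0.
Codeword c = [4, 5, 1, 0] ∈ F_7^4.


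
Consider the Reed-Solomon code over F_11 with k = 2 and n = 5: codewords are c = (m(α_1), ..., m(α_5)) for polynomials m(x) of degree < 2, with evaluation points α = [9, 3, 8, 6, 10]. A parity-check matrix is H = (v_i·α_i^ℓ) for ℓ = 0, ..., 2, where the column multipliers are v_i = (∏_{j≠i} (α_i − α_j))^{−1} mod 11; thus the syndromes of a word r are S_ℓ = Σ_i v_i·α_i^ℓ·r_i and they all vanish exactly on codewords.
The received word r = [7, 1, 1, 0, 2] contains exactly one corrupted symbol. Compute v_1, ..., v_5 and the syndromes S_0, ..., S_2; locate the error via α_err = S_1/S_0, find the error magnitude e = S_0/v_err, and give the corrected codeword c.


S = (10, 8, 2), error at position 2, error magnitude e = 8, c = [7, 4, 1, 0, 2].

Step 1: column multipliers v_i = (∏_{j≠i}(α_i − α_j))^{−1} mod 11.
  i = 1 (α = 9): (9−3)(9−8)(9−6)(9−10) = 6·1·3·(−1) = −18 ≡ 4, so v_1 = 4^{−1} = 3 (mod 11).
  i = 2 (α = 3): (3−9)(3−8)(3−6)(3−10) = (−6)·(−5)·(−3)·(−7) = 630 ≡ 3, so v_2 = 3^{−1} = 4 (mod 11).
  i = 3 (α = 8): (8−9)(8−3)(8−6)(8−10) = (−1)·5·2·(−2) = 20 ≡ 9, so v_3 = 9^{−1} = 5 (mod 11).
  i = 4 (α = 6): (6−9)(6−3)(6−8)(6−10) = (−3)·3·(−2)·(−4) = −72 ≡ 5, so v_4 = 5^{−1} = 9 (mod 11).
  i = 5 (α = 10): (10−9)(10−3)(10−8)(10−6) = 1·7·2·4 = 56 ≡ 1, so v_5 = 1^{−1} = 1 (mod 11).
  v = [3, 4, 5, 9, 1].
Step 2: syndromes of r = [7, 1, 1, 0, 2] (all sums mod 11).
  S_0 = Σ v_i r_i = 3·7 + 4·1 + 5·1 + 9·0 + 1·2 = 32 ≡ 10.
  S_1 = Σ v_i α_i r_i = 3·9·7 + 4·3·1 + 5·8·1 + 9·6·0 + 1·10·2 = 261 ≡ 8.
  α_i^2 mod 11 = [4, 9, 9, 3, 1].
  S_2 = Σ v_i α_i^2 r_i = 3·4·7 + 4·9·1 + 5·9·1 + 9·3·0 + 1·1·2 = 167 ≡ 2.
  S = (10, 8, 2) ≠ 0, so r is not a codeword (an error is present).
Step 3: locate the error. For a single error e at position i, S_ℓ = v_i·e·α_i^ℓ, so α_err = S_1/S_0.
  S_0^{−1} = 10^{−1} = 10 (mod 11), so α_err = 8·10 = 80 ≡ 3 = α_2. Error position i = 2.
  Consistency check: S_2/S_1 = 2·7 = 14 ≡ 3 = α_err ✓ (single-error assumption holds).
Step 4: error magnitude e = S_0/v_2 = S_0·∏_{j≠2}(α_2 − α_j) = 10·3 = 30 ≡ 8 (mod 11).
Step 5: correct position 2: c_2 = r_2 − e = 1 − 8 ≡ 4 (mod 11). Hence c = [7, 4, 1, 0, 2].
  Check: interpolating c through the α_i gives m(x) = 8 + 6·x (degree < 2) with m(α_i) = c_i for every i, so c is indeed a codeword.


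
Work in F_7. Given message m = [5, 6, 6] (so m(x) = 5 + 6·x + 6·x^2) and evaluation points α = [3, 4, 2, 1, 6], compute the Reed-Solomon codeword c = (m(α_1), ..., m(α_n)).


c = [0, 6, 6, 3, 5]

Message polynomial: m(x) = 5 + 6·x + 6·x^2 (mod 7).
For each evaluation point α_i, compute m(α_i) mod 7:
  α_1 = 3: Horner steps 6 → 3 → 0, so m(3) = 0.
  α_2 = 4: Horner steps 6 → 2 → 6, so m(4) = 6.
  α_3 = 2: Horner steps 6 → 4 → 6, so m(2) = 6.
  α_4 = 1: Horner steps 6 → 5 → 3, so m(1) = 3.
  α_5 = 6: Horner steps 6 → 0 → 5, so m(6) = 5.
Codeword c = [0, 6, 6, 3, 5] ∈ F_7^5.


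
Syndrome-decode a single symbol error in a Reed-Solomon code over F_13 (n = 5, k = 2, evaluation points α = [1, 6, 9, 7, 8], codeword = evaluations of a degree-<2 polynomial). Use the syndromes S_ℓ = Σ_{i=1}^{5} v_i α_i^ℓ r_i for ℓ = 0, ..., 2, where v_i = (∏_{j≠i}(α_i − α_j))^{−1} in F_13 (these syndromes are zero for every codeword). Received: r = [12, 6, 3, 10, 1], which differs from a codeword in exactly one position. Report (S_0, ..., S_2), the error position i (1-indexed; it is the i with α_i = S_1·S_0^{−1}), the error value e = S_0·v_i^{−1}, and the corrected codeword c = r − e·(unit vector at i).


S = (7, 11, 8), error at position 3, error magnitude e = 11, c = [12, 6, 5, 10, 1].

Step 1: column multipliers v_i = (∏_{j≠i}(α_i − α_j))^{−1} mod 13.
  i = 1 (α = 1): (1−6)(1−9)(1−7)(1−8) = (−5)·(−8)·(−6)·(−7) = 1680 ≡ 3, so v_1 = 3^{−1} = 9 (mod 13).
  i = 2 (α = 6): (6−1)(6−9)(6−7)(6−8) = 5·(−3)·(−1)·(−2) = −30 ≡ 9, so v_2 = 9^{−1} = 3 (mod 13).
  i = 3 (α = 9): (9−1)(9−6)(9−7)(9−8) = 8·3·2·1 = 48 ≡ 9, so v_3 = 9^{−1} = 3 (mod 13).
  i = 4 (α = 7): (7−1)(7−6)(7−9)(7−8) = 6·1·(−2)·(−1) = 12 ≡ 12, so v_4 = 12^{−1} = 12 (mod 13).
  i = 5 (α = 8): (8−1)(8−6)(8−9)(8−7) = 7·2·(−1)·1 = −14 ≡ 12, so v_5 = 12^{−1} = 12 (mod 13).
  v = [9, 3, 3, 12, 12].
Step 2: syndromes of r = [12, 6, 3, 10, 1] (all sums mod 13).
  S_0 = Σ v_i r_i = 9·12 + 3·6 + 3·3 + 12·10 + 12·1 = 267 ≡ 7.
  S_1 = Σ v_i α_i r_i = 9·1·12 + 3·6·6 + 3·9·3 + 12·7·10 + 12·8·1 = 1233 ≡ 11.
  α_i^2 mod 13 = [1, 10, 3, 10, 12].
  S_2 = Σ v_i α_i^2 r_i = 9·1·12 + 3·10·6 + 3·3·3 + 12·10·10 + 12·12·1 = 1659 ≡ 8.
  S = (7, 11, 8) ≠ 0, so r is not a codeword (an error is present).
Step 3: locate the error. For a single error e at position i, S_ℓ = v_i·e·α_i^ℓ, so α_err = S_1/S_0.
  S_0^{−1} = 7^{−1} = 2 (mod 13), so α_err = 11·2 = 22 ≡ 9 = α_3. Error position i = 3.
  Consistency check: S_2/S_1 = 8·6 = 48 ≡ 9 = α_err ✓ (single-error assumption holds).
Step 4: error magnitude e = S_0/v_3 = S_0·∏_{j≠3}(α_3 − α_j) = 7·9 = 63 ≡ 11 (mod 13).
Step 5: correct position 3: c_3 = r_3 − e = 3 − 11 ≡ 5 (mod 13). Hence c = [12, 6, 5, 10, 1].
  Check: interpolating c through the α_i gives m(x) = 8 + 4·x (degree < 2) with m(α_i) = c_i for every i, so c is indeed a codeword.


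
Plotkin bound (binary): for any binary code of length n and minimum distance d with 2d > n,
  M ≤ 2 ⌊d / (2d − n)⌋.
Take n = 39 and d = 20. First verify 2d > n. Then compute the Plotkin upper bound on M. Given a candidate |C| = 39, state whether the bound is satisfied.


Plotkin bound M ≤ 40; given |C| = 39 ≤ bound (satisfied).

Check applicability: 2d = 40, n = 39.
2d − n = 1 > 0, so Plotkin applies.
Compute d/(2d−n) = 20/1 ≈ 20.0000.
⌊d/(2d−n)⌋ = 20.
Plotkin bound: M ≤ 2·20 = 40.
Given |C| = 39, check: satisfied.
This |C| is below the Plotkin bound.


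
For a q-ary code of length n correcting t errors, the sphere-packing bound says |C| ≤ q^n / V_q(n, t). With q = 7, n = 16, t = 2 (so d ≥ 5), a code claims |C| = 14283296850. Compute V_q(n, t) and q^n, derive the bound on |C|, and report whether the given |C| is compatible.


V_q(n, t) = 4417, q^n = 33232930569601, Hamming bound = 7523869270, |C| = 14283296850 > bound (violated).

Step 1: Compute V_q(n, t) = Σ_{j=0}^2 C(n, j) (q−1)^j.
  j = 0: C(16,0)·(6)^0 = 1·1 = 1.
  j = 1: C(16,1)·(6)^1 = 16·6 = 96.
  j = 2: C(16,2)·(6)^2 = 120·36 = 4320.
  V_q(n, t) = 1 + 96 + 4320 = 4417.
Step 2: q^n = 7^16 = 33232930569601.
Step 3: Hamming bound ⌊q^n / V_q(n,t)⌋ = ⌊33232930569601/4417⌋ = 7523869270.
Step 4: Compare |C| = 14283296850 to 7523869270: violated.
The claimed |C| lies above the Hamming bound, so no 7-ary code of length 16 with d ≥ 5 can have 14283296850 codewords.


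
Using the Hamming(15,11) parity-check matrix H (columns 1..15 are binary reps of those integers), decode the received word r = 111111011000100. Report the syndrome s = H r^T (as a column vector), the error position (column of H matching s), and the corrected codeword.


s = (1, 0, 1, 1)^T, error position = 11, corrected codeword c = 111111011010100

Compute s = H r^T mod 2 one row at a time:
  s_1 = 1 + 1 + 0 + 0 + 0 + 1 + 0 + 0 = 3 ≡ 1 (mod 2).
  s_2 = 1 + 1 + 1 + 0 + 0 + 1 + 0 + 0 = 4 ≡ 0 (mod 2).
  s_3 = 1 + 1 + 1 + 0 + 0 + 0 + 0 + 0 = 3 ≡ 1 (mod 2).
  s_4 = 1 + 1 + 1 + 0 + 1 + 0 + 1 + 0 = 5 ≡ 1 (mod 2).
s = (1, 0, 1, 1)^T — this equals column 11 of H (binary 1011), so error is at position 11.
Correct: flip bit 11 of r = 111111011000100 to get c = 111111011010100.


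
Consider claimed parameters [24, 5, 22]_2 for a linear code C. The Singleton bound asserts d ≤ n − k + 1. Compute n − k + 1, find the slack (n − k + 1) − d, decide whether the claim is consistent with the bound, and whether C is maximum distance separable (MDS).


Singleton RHS = n − k + 1 = 20, slack = -2, bound violated (no such code; not MDS).

Singleton bound: d ≤ n − k + 1.
Here n = 24, k = 5, so n − k + 1 = 20.
Given d = 22, check d ≤ 20: NO.
Slack = (n − k + 1) − d = -2.
The slack is negative: d = 22 exceeds n − k + 1 = 20 by 2, so the Singleton bound is violated and no linear [24, 5, 22]_2 code can exist. In particular it is not MDS (MDS requires d = n − k + 1 exactly).
Description: the claimed parameters are [24, 5, 22]_2; such a code would be impossible (violates the Singleton bound).


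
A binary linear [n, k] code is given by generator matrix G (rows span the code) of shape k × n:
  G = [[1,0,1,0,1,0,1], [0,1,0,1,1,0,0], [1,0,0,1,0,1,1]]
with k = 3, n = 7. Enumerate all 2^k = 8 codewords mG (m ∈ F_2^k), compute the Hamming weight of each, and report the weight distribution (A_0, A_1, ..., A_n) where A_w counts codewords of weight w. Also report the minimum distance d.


Weight distribution: A_0 = 1, A_3 = 2, A_4 = 3, A_5 = 2. Minimum distance d = 3.

Enumerate all 2^3 = 8 messages m ∈ F_2^3.
For each, compute codeword c = mG in F_2^7, then tally its weight.
  m = 000 → c = 0000000, weight = 0.
  m = 100 → c = 1010101, weight = 4.
  m = 010 → c = 0101100, weight = 3.
  m = 110 → c = 1111001, weight = 5.
  m = 001 → c = 1001011, weight = 4.
  m = 101 → c = 0011110, weight = 4.
  m = 011 → c = 1100111, weight = 5.
  m = 111 → c = 0110010, weight = 3.
Tally weights:
  weight 0: 1 codewords.
  weight 3: 2 codewords.
  weight 4: 3 codewords.
  weight 5: 2 codewords.
Minimum distance d = smallest w > 0 with A_w > 0 = 3.
Sanity: Σ A_w = 8 = 2^3 = 8 ✓.


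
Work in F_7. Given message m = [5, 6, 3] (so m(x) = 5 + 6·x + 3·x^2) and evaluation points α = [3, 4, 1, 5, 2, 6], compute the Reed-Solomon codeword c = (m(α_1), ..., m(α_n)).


c = [1, 0, 0, 5, 1, 2]

Message polynomial: m(x) = 5 + 6·x + 3·x^2 (mod 7).
For each evaluation point α_i, compute m(α_i) mod 7:
  α_1 = 3: Horner steps 3 → 1 → 1, so m(3) = 1.
  α_2 = 4: Horner steps 3 → 4 → 0, so m(4) = 0.
  α_3 = 1: Horner steps 3 → 2 → 0, so m(1) = 0.
  α_4 = 5: Horner steps 3 → 0 → 5, so m(5) = 5.
  α_5 = 2: Horner steps 3 → 5 → 1, so m(2) = 1.
  α_6 = 6: Horner steps 3 → 3 → 2, so m(6) = 2.
Codeword c = [1, 0, 0, 5, 1, 2] ∈ F_7^6.


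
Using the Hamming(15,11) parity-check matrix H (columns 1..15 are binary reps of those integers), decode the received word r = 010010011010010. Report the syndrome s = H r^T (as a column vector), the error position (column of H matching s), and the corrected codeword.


s = (0, 0, 1, 1)^T, error position = 3, corrected codeword c = 011010011010010

Compute s = H r^T mod 2 one row at a time:
  s_1 = 1 + 1 + 0 + 1 + 0 + 0 + 1 + 0 = 4 ≡ 0 (mod 2).
  s_2 = 0 + 1 + 0 + 0 + 0 + 0 + 1 + 0 = 2 ≡ 0 (mod 2).
  s_3 = 1 + 0 + 0 + 0 + 0 + 1 + 1 + 0 = 3 ≡ 1 (mod 2).
  s_4 = 0 + 0 + 1 + 0 + 1 + 1 + 0 + 0 = 3 ≡ 1 (mod 2).
s = (0, 0, 1, 1)^T — this equals column 3 of H (binary 0011), so error is at position 3.
Correct: flip bit 3 of r = 010010011010010 to get c = 011010011010010.


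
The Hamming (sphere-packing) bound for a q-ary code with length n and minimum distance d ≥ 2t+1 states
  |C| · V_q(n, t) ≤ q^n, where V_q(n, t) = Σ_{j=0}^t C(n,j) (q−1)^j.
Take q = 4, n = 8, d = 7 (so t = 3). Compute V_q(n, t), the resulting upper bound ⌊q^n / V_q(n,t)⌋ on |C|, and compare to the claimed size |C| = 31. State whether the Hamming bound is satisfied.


V_q(n, t) = 1789, q^n = 65536, Hamming bound = 36, |C| = 31 ≤ bound (satisfied).

Step 1: Compute V_q(n, t) = Σ_{j=0}^3 C(n, j) (q−1)^j.
  j = 0: C(8,0)·(3)^0 = 1·1 = 1.
  j = 1: C(8,1)·(3)^1 = 8·3 = 24.
  j = 2: C(8,2)·(3)^2 = 28·9 = 252.
  j = 3: C(8,3)·(3)^3 = 56·27 = 1512.
  V_q(n, t) = 1 + 24 + 252 + 1512 = 1789.
Step 2: q^n = 4^8 = 65536.
Step 3: Hamming bound ⌊q^n / V_q(n,t)⌋ = ⌊65536/1789⌋ = 36.
Step 4: Compare |C| = 31 to 36: satisfied.
The claimed |C| lies below the Hamming bound.


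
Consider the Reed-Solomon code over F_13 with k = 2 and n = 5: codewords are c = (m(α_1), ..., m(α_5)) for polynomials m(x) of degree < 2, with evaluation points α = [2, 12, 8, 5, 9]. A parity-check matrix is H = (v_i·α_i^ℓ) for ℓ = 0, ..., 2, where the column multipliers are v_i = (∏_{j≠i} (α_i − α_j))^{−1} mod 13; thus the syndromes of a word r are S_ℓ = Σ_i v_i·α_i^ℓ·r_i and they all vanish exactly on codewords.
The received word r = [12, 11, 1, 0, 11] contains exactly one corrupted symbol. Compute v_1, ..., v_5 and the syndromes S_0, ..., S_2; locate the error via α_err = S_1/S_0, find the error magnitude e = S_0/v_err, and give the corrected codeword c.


S = (2, 5, 6), error at position 5, error magnitude e = 1, c = [12, 11, 1, 0, 10].

Step 1: column multipliers v_i = (∏_{j≠i}(α_i − α_j))^{−1} mod 13.
  i = 1 (α = 2): (2−12)(2−8)(2−5)(2−9) = (−10)·(−6)·(−3)·(−7) = 1260 ≡ 12, so v_1 = 12^{−1} = 12 (mod 13).
  i = 2 (α = 12): (12−2)(12−8)(12−5)(12−9) = 10·4·7·3 = 840 ≡ 8, so v_2 = 8^{−1} = 5 (mod 13).
  i = 3 (α = 8): (8−2)(8−12)(8−5)(8−9) = 6·(−4)·3·(−1) = 72 ≡ 7, so v_3 = 7^{−1} = 2 (mod 13).
  i = 4 (α = 5): (5−2)(5−12)(5−8)(5−9) = 3·(−7)·(−3)·(−4) = −252 ≡ 8, so v_4 = 8^{−1} = 5 (mod 13).
  i = 5 (α = 9): (9−2)(9−12)(9−8)(9−5) = 7·(−3)·1·4 = −84 ≡ 7, so v_5 = 7^{−1} = 2 (mod 13).
  v = [12, 5, 2, 5, 2].
Step 2: syndromes of r = [12, 11, 1, 0, 11] (all sums mod 13).
  S_0 = Σ v_i r_i = 12·12 + 5·11 + 2·1 + 5·0 + 2·11 = 223 ≡ 2.
  S_1 = Σ v_i α_i r_i = 12·2·12 + 5·12·11 + 2·8·1 + 5·5·0 + 2·9·11 = 1162 ≡ 5.
  α_i^2 mod 13 = [4, 1, 12, 12, 3].
  S_2 = Σ v_i α_i^2 r_i = 12·4·12 + 5·1·11 + 2·12·1 + 5·12·0 + 2·3·11 = 721 ≡ 6.
  S = (2, 5, 6) ≠ 0, so r is not a codeword (an error is present).
Step 3: locate the error. For a single error e at position i, S_ℓ = v_i·e·α_i^ℓ, so α_err = S_1/S_0.
  S_0^{−1} = 2^{−1} = 7 (mod 13), so α_err = 5·7 = 35 ≡ 9 = α_5. Error position i = 5.
  Consistency check: S_2/S_1 = 6·8 = 48 ≡ 9 = α_err ✓ (single-error assumption holds).
Step 4: error magnitude e = S_0/v_5 = S_0·∏_{j≠5}(α_5 − α_j) = 2·7 = 14 ≡ 1 (mod 13).
Step 5: correct position 5: c_5 = r_5 − e = 11 − 1 ≡ 10 (mod 13). Hence c = [12, 11, 1, 0, 10].
  Check: interpolating c through the α_i gives m(x) = 7 + 9·x (degree < 2) with m(α_i) = c_i for every i, so c is indeed a codeword.


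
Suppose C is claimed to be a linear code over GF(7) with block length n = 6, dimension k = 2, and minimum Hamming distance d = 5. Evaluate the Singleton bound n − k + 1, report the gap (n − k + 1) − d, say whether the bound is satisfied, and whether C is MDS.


Singleton RHS = n − k + 1 = 5, slack = 0, bound satisfied, MDS.

Singleton bound: d ≤ n − k + 1.
Here n = 6, k = 2, so n − k + 1 = 5.
Given d = 5, check d ≤ 5: YES.
Slack = (n − k + 1) − d = 0.
The code is MDS (slack = 0).
Description: the claimed parameters are [6, 2, 5]_7; such a code would be MDS (meets Singleton bound).


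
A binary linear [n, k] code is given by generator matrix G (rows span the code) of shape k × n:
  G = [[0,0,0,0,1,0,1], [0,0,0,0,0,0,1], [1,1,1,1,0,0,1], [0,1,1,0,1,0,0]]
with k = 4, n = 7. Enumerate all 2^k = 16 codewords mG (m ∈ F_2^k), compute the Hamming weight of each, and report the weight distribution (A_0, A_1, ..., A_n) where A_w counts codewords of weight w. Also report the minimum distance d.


Weight distribution: A_0 = 1, A_1 = 2, A_2 = 3, A_3 = 4, A_4 = 3, A_5 = 2, A_6 = 1. Minimum distance d = 1.

Enumerate all 2^4 = 16 messages m ∈ F_2^4.
For each, compute codeword c = mG in F_2^7, then tally its weight.
  m = 0000 → c = 0000000, weight = 0.
  m = 1000 → c = 0000101, weight = 2.
  m = 0100 → c = 0000001, weight = 1.
  m = 1100 → c = 0000100, weight = 1.
  m = 0010 → c = 1111001, weight = 5.
  m = 1010 → c = 1111100, weight = 5.
  m = 0110 → c = 1111000, weight = 4.
  m = 1110 → c = 1111101, weight = 6.
  m = 0001 → c = 0110100, weight = 3.
  m = 1001 → c = 0110001, weight = 3.
  m = 0101 → c = 0110101, weight = 4.
  m = 1101 → c = 0110000, weight = 2.
  m = 0011 → c = 1001101, weight = 4.
  m = 1011 → c = 1001000, weight = 2.
  m = 0111 → c = 1001100, weight = 3.
  m = 1111 → c = 1001001, weight = 3.
Tally weights:
  weight 0: 1 codewords.
  weight 1: 2 codewords.
  weight 2: 3 codewords.
  weight 3: 4 codewords.
  weight 4: 3 codewords.
  weight 5: 2 codewords.
  weight 6: 1 codewords.
Minimum distance d = smallest w > 0 with A_w > 0 = 1.
Sanity: Σ A_w = 16 = 2^4 = 16 ✓.


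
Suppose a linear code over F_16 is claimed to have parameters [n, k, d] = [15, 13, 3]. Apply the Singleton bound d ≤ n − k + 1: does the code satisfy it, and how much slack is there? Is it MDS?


Singleton RHS = n − k + 1 = 3, slack = 0, bound satisfied, MDS.

Singleton bound: d ≤ n − k + 1.
Here n = 15, k = 13, so n − k + 1 = 3.
Given d = 3, check d ≤ 3: YES.
Slack = (n − k + 1) − d = 0.
The code is MDS (slack = 0).
Description: the claimed parameters are [15, 13, 3]_16; such a code would be MDS (meets Singleton bound).


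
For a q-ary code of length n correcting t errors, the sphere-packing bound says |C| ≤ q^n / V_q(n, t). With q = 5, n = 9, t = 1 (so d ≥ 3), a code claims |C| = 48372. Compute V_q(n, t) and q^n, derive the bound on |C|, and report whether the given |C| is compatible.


V_q(n, t) = 37, q^n = 1953125, Hamming bound = 52787, |C| = 48372 ≤ bound (satisfied).

Step 1: Compute V_q(n, t) = Σ_{j=0}^1 C(n, j) (q−1)^j.
  j = 0: C(9,0)·(4)^0 = 1·1 = 1.
  j = 1: C(9,1)·(4)^1 = 9·4 = 36.
  V_q(n, t) = 1 + 36 = 37.
Step 2: q^n = 5^9 = 1953125.
Step 3: Hamming bound ⌊q^n / V_q(n,t)⌋ = ⌊1953125/37⌋ = 52787.
Step 4: Compare |C| = 48372 to 52787: satisfied.
The claimed |C| lies below the Hamming bound.


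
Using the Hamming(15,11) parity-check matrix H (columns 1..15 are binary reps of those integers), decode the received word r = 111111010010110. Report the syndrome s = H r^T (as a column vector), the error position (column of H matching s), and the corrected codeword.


s = (0, 1, 1, 1)^T, error position = 7, corrected codeword c = 111111110010110

Compute s = H r^T mod 2 one row at a time:
  s_1 = 1 + 0 + 0 + 1 + 0 + 1 + 1 + 0 = 4 ≡ 0 (mod 2).
  s_2 = 1 + 1 + 1 + 0 + 0 + 1 + 1 + 0 = 5 ≡ 1 (mod 2).
  s_3 = 1 + 1 + 1 + 0 + 0 + 1 + 1 + 0 = 5 ≡ 1 (mod 2).
  s_4 = 1 + 1 + 1 + 0 + 0 + 1 + 1 + 0 = 5 ≡ 1 (mod 2).
s = (0, 1, 1, 1)^T — this equals column 7 of H (binary 0111), so error is at position 7.
Correct: flip bit 7 of r = 111111010010110 to get c = 111111110010110.


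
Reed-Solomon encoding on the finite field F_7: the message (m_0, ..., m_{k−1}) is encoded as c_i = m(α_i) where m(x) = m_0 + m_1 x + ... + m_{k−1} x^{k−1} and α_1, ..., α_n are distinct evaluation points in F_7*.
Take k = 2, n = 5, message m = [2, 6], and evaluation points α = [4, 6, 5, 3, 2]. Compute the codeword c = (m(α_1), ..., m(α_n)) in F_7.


c = [5, 3, 4, 6, 0]

Message polynomial: m(x) = 2 + 6·x (mod 7).
For each evaluation point α_i, compute m(α_i) mod 7:
  α_1 = 4: Horner steps 6 → 5, so m(4) = 5.
  α_2 = 6: Horner steps 6 → 3, so m(6) = 3.
  α_3 = 5: Horner steps 6 → 4, so m(5) = 4.
  α_4 = 3: Horner steps 6 → 6, so m(3) = 6.
  α_5 = 2: Horner steps 6 → 0, so m(2) = 0.
Codeword c = [5, 3, 4, 6, 0] ∈ F_7^5.


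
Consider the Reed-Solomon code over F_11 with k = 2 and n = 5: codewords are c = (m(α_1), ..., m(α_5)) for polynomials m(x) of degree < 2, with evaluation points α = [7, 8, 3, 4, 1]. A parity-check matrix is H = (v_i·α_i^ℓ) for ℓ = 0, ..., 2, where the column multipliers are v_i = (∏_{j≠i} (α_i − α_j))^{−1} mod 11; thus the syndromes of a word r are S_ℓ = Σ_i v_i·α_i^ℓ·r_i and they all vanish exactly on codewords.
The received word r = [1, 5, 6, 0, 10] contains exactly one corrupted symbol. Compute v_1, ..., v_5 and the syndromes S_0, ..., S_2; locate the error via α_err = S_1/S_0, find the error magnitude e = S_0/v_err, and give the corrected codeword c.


S = (8, 2, 6), error at position 3, error magnitude e = 10, c = [1, 5, 7, 0, 10].

Step 1: column multipliers v_i = (∏_{j≠i}(α_i − α_j))^{−1} mod 11.
  i = 1 (α = 7): (7−8)(7−3)(7−4)(7−1) = (−1)·4·3·6 = −72 ≡ 5, so v_1 = 5^{−1} = 9 (mod 11).
  i = 2 (α = 8): (8−7)(8−3)(8−4)(8−1) = 1·5·4·7 = 140 ≡ 8, so v_2 = 8^{−1} = 7 (mod 11).
  i = 3 (α = 3): (3−7)(3−8)(3−4)(3−1) = (−4)·(−5)·(−1)·2 = −40 ≡ 4, so v_3 = 4^{−1} = 3 (mod 11).
  i = 4 (α = 4): (4−7)(4−8)(4−3)(4−1) = (−3)·(−4)·1·3 = 36 ≡ 3, so v_4 = 3^{−1} = 4 (mod 11).
  i = 5 (α = 1): (1−7)(1−8)(1−3)(1−4) = (−6)·(−7)·(−2)·(−3) = 252 ≡ 10, so v_5 = 10^{−1} = 10 (mod 11).
  v = [9, 7, 3, 4, 10].
Step 2: syndromes of r = [1, 5, 6, 0, 10] (all sums mod 11).
  S_0 = Σ v_i r_i = 9·1 + 7·5 + 3·6 + 4·0 + 10·10 = 162 ≡ 8.
  S_1 = Σ v_i α_i r_i = 9·7·1 + 7·8·5 + 3·3·6 + 4·4·0 + 10·1·10 = 497 ≡ 2.
  α_i^2 mod 11 = [5, 9, 9, 5, 1].
  S_2 = Σ v_i α_i^2 r_i = 9·5·1 + 7·9·5 + 3·9·6 + 4·5·0 + 10·1·10 = 622 ≡ 6.
  S = (8, 2, 6) ≠ 0, so r is not a codeword (an error is present).
Step 3: locate the error. For a single error e at position i, S_ℓ = v_i·e·α_i^ℓ, so α_err = S_1/S_0.
  S_0^{−1} = 8^{−1} = 7 (mod 11), so α_err = 2·7 = 14 ≡ 3 = α_3. Error position i = 3.
  Consistency check: S_2/S_1 = 6·6 = 36 ≡ 3 = α_err ✓ (single-error assumption holds).
Step 4: error magnitude e = S_0/v_3 = S_0·∏_{j≠3}(α_3 − α_j) = 8·4 = 32 ≡ 10 (mod 11).
Step 5: correct position 3: c_3 = r_3 − e = 6 − 10 ≡ 7 (mod 11). Hence c = [1, 5, 7, 0, 10].
  Check: interpolating c through the α_i gives m(x) = 6 + 4·x (degree < 2) with m(α_i) = c_i for every i, so c is indeed a codeword.


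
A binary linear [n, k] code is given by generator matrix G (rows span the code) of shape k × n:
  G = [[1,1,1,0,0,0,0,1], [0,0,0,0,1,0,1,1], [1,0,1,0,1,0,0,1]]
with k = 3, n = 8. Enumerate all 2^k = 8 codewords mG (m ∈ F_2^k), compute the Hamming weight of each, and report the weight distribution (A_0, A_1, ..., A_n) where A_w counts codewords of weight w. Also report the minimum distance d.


Weight distribution: A_0 = 1, A_2 = 1, A_3 = 3, A_4 = 2, A_5 = 1. Minimum distance d = 2.

Enumerate all 2^3 = 8 messages m ∈ F_2^3.
For each, compute codeword c = mG in F_2^8, then tally its weight.
  m = 000 → c = 00000000, weight = 0.
  m = 100 → c = 11100001, weight = 4.
  m = 010 → c = 00001011, weight = 3.
  m = 110 → c = 11101010, weight = 5.
  m = 001 → c = 10101001, weight = 4.
  m = 101 → c = 01001000, weight = 2.
  m = 011 → c = 10100010, weight = 3.
  m = 111 → c = 01000011, weight = 3.
Tally weights:
  weight 0: 1 codewords.
  weight 2: 1 codewords.
  weight 3: 3 codewords.
  weight 4: 2 codewords.
  weight 5: 1 codewords.
Minimum distance d = smallest w > 0 with A_w > 0 = 2.
Sanity: Σ A_w = 8 = 2^3 = 8 ✓.


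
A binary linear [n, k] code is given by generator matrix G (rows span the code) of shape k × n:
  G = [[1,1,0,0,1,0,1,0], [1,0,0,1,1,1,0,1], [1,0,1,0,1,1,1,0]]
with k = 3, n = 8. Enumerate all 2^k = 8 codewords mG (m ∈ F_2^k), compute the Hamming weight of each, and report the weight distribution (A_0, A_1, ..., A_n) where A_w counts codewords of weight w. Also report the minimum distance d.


Weight distribution: A_0 = 1, A_3 = 1, A_4 = 2, A_5 = 3, A_6 = 1. Minimum distance d = 3.

Enumerate all 2^3 = 8 messages m ∈ F_2^3.
For each, compute codeword c = mG in F_2^8, then tally its weight.
  m = 000 → c = 00000000, weight = 0.
  m = 100 → c = 11001010, weight = 4.
  m = 010 → c = 10011101, weight = 5.
  m = 110 → c = 01010111, weight = 5.
  m = 001 → c = 10101110, weight = 5.
  m = 101 → c = 01100100, weight = 3.
  m = 011 → c = 00110011, weight = 4.
  m = 111 → c = 11111001, weight = 6.
Tally weights:
  weight 0: 1 codewords.
  weight 3: 1 codewords.
  weight 4: 2 codewords.
  weight 5: 3 codewords.
  weight 6: 1 codewords.
Minimum distance d = smallest w > 0 with A_w > 0 = 3.
Sanity: Σ A_w = 8 = 2^3 = 8 ✓.


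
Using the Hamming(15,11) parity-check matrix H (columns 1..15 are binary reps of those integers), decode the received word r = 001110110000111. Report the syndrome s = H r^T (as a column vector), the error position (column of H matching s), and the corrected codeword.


s = (0, 0, 0, 1)^T, error position = 1, corrected codeword c = 101110110000111

Compute s = H r^T mod 2 one row at a time:
  s_1 = 1 + 0 + 0 + 0 + 0 + 1 + 1 + 1 = 4 ≡ 0 (mod 2).
  s_2 = 1 + 1 + 0 + 1 + 0 + 1 + 1 + 1 = 6 ≡ 0 (mod 2).
  s_3 = 0 + 1 + 0 + 1 + 0 + 0 + 1 + 1 = 4 ≡ 0 (mod 2).
  s_4 = 0 + 1 + 1 + 1 + 0 + 0 + 1 + 1 = 5 ≡ 1 (mod 2).
s = (0, 0, 0, 1)^T — this equals column 1 of H (binary 0001), so error is at position 1.
Correct: flip bit 1 of r = 001110110000111 to get c = 101110110000111.


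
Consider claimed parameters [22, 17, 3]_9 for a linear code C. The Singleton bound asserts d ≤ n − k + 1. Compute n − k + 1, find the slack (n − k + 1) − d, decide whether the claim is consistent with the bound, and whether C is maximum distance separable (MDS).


Singleton RHS = n − k + 1 = 6, slack = 3, bound satisfied, not MDS.

Singleton bound: d ≤ n − k + 1.
Here n = 22, k = 17, so n − k + 1 = 6.
Given d = 3, check d ≤ 6: YES.
Slack = (n − k + 1) − d = 3.
The code is NOT MDS (slack = 3 > 0).
Description: the claimed parameters are [22, 17, 3]_9; such a code would be non-MDS.


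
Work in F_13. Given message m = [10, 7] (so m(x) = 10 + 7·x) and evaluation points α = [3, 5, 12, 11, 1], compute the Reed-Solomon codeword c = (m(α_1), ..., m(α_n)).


c = [5, 6, 3, 9, 4]

Message polynomial: m(x) = 10 + 7·x (mod 13).
For each evaluation point α_i, compute m(α_i) mod 13:
  α_1 = 3: Horner steps 7 → 5, so m(3) = 5.
  α_2 = 5: Horner steps 7 → 6, so m(5) = 6.
  α_3 = 12: Horner steps 7 → 3, so m(12) = 3.
  α_4 = 11: Horner steps 7 → 9, so m(11) = 9.
  α_5 = 1: Horner steps 7 → 4, so m(1) = 4.
Codeword c = [5, 6, 3, 9, 4] ∈ F_13^5.


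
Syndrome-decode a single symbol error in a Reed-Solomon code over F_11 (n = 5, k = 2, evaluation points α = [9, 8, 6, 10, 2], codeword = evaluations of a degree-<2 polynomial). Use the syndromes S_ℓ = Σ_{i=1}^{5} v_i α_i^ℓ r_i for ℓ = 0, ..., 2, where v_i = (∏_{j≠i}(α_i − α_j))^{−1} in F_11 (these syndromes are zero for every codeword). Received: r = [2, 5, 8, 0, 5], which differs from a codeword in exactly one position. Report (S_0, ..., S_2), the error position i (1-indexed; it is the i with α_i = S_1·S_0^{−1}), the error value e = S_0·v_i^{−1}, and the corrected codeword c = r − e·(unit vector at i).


S = (6, 4, 10), error at position 2, error magnitude e = 1, c = [2, 4, 8, 0, 5].

Step 1: column multipliers v_i = (∏_{j≠i}(α_i − α_j))^{−1} mod 11.
  i = 1 (α = 9): (9−8)(9−6)(9−10)(9−2) = 1·3·(−1)·7 = −21 ≡ 1, so v_1 = 1^{−1} = 1 (mod 11).
  i = 2 (α = 8): (8−9)(8−6)(8−10)(8−2) = (−1)·2·(−2)·6 = 24 ≡ 2, so v_2 = 2^{−1} = 6 (mod 11).
  i = 3 (α = 6): (6−9)(6−8)(6−10)(6−2) = (−3)·(−2)·(−4)·4 = −96 ≡ 3, so v_3 = 3^{−1} = 4 (mod 11).
  i = 4 (α = 10): (10−9)(10−8)(10−6)(10−2) = 1·2·4·8 = 64 ≡ 9, so v_4 = 9^{−1} = 5 (mod 11).
  i = 5 (α = 2): (2−9)(2−8)(2−6)(2−10) = (−7)·(−6)·(−4)·(−8) = 1344 ≡ 2, so v_5 = 2^{−1} = 6 (mod 11).
  v = [1, 6, 4, 5, 6].
Step 2: syndromes of r = [2, 5, 8, 0, 5] (all sums mod 11).
  S_0 = Σ v_i r_i = 1·2 + 6·5 + 4·8 + 5·0 + 6·5 = 94 ≡ 6.
  S_1 = Σ v_i α_i r_i = 1·9·2 + 6·8·5 + 4·6·8 + 5·10·0 + 6·2·5 = 510 ≡ 4.
  α_i^2 mod 11 = [4, 9, 3, 1, 4].
  S_2 = Σ v_i α_i^2 r_i = 1·4·2 + 6·9·5 + 4·3·8 + 5·1·0 + 6·4·5 = 494 ≡ 10.
  S = (6, 4, 10) ≠ 0, so r is not a codeword (an error is present).
Step 3: locate the error. For a single error e at position i, S_ℓ = v_i·e·α_i^ℓ, so α_err = S_1/S_0.
  S_0^{−1} = 6^{−1} = 2 (mod 11), so α_err = 4·2 = 8 ≡ 8 = α_2. Error position i = 2.
  Consistency check: S_2/S_1 = 10·3 = 30 ≡ 8 = α_err ✓ (single-error assumption holds).
Step 4: error magnitude e = S_0/v_2 = S_0·∏_{j≠2}(α_2 − α_j) = 6·2 = 12 ≡ 1 (mod 11).
Step 5: correct position 2: c_2 = r_2 − e = 5 − 1 ≡ 4 (mod 11). Hence c = [2, 4, 8, 0, 5].
  Check: interpolating c through the α_i gives m(x) = 9 + 9·x (degree < 2) with m(α_i) = c_i for every i, so c is indeed a codeword.
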